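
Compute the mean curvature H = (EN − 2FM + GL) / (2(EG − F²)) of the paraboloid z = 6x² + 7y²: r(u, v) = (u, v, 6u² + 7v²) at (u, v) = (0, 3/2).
H = 2659*sqrt(442)/195364

With E = 144*u^2 + 1, F = 168*u*v, G = 196*v^2 + 1, L = 12/sqrt(144*u^2 + 196*v^2 + 1), M = 0, N = 14/sqrt(144*u^2 + 196*v^2 + 1), assemble
  H = (EN − 2FM + GL) / (2(EG − F²)) = (1008*u^2 + 1176*v^2 + 13)/(144*u^2 + 196*v^2 + 1)^(3/2).
At (u, v) = (0, 3/2): H = 2659*sqrt(442)/195364.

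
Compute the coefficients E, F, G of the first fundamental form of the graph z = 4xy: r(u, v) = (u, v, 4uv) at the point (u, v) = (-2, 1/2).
E = 5;  F = -16;  G = 65

Partials: r_u = (1, 0, 4*v), r_v = (0, 1, 4*u). As functions of (u, v):
  E = r_u · r_u = 16*v^2 + 1,
  F = r_u · r_v = 16*u*v,
  G = r_v · r_v = 16*u^2 + 1.
Evaluating at (u, v) = (-2, 1/2): E = 5, F = -16, G = 65.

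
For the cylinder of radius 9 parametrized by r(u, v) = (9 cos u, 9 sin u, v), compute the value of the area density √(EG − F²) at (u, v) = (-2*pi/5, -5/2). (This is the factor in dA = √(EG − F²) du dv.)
√(EG − F²)|_{(-2*pi/5, -5/2)} = 9

E = 81, F = 0, G = 1, so EG − F² = 81. Taking the positive square root: √(EG − F²) = 9. At (u, v) = (-2*pi/5, -5/2): 9.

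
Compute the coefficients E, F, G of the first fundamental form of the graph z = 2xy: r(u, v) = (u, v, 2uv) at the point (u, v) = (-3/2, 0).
E = 1;  F = 0;  G = 10

Partials: r_u = (1, 0, 2*v), r_v = (0, 1, 2*u). As functions of (u, v):
  E = r_u · r_u = 4*v^2 + 1,
  F = r_u · r_v = 4*u*v,
  G = r_v · r_v = 4*u^2 + 1.
Evaluating at (u, v) = (-3/2, 0): E = 1, F = 0, G = 10.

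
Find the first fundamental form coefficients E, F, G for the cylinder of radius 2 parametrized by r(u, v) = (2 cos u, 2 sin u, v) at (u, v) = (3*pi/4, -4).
E = 4;  F = 0;  G = 1

Partials: r_u = (-2*sin(u), 2*cos(u), 0), r_v = (0, 0, 1). As functions of (u, v):
  E = r_u · r_u = 4,
  F = r_u · r_v = 0,
  G = r_v · r_v = 1.
Evaluating at (u, v) = (3*pi/4, -4): E = 4, F = 0, G = 1.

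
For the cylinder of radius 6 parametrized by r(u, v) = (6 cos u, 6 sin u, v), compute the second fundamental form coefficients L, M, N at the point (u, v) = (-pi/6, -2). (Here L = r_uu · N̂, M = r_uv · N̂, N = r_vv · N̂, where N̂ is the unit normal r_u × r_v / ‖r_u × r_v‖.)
L = -6;  M = 0;  N = 0

Compute the unit normal N̂(u, v) = (cos(u), sin(u), 0), and the second partials r_uu, r_uv, r_vv. Take dot products:
  L(u, v) = r_uu · N̂ = -6,
  M(u, v) = r_uv · N̂ = 0,
  N(u, v) = r_vv · N̂ = 0.
Evaluating at (u, v) = (-pi/6, -2):
  L = -6, M = 0, N = 0.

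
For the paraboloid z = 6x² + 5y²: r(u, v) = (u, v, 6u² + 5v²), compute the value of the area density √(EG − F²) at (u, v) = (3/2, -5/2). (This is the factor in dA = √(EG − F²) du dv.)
√(EG − F²)|_{(3/2, -5/2)} = 5*sqrt(38)

E = 144*u^2 + 1, F = 120*u*v, G = 100*v^2 + 1, so EG − F² = 144*u^2 + 100*v^2 + 1. Taking the positive square root: √(EG − F²) = sqrt(144*u^2 + 100*v^2 + 1). At (u, v) = (3/2, -5/2): 5*sqrt(38).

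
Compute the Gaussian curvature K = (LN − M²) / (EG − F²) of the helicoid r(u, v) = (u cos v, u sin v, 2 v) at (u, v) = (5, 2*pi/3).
K = -4/841

Coefficients of the first fundamental form: E = 1, F = 0, G = u^2 + 4.
Coefficients of the second fundamental form: L = 0, M = -2/sqrt(u^2 + 4), N = 0.
Assemble K = (LN − M²)/(EG − F²) = -4/(u^2 + 4)^2. At (u, v) = (5, 2*pi/3): K = -4/841.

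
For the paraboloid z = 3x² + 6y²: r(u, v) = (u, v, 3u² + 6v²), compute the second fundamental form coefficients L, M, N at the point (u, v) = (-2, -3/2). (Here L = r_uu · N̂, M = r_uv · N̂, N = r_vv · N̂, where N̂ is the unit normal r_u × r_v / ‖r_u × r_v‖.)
L = 6*sqrt(469)/469;  M = 0;  N = 12*sqrt(469)/469

Compute the unit normal N̂(u, v) = (-6*u/sqrt(36*u^2 + 144*v^2 + 1), -12*v/sqrt(36*u^2 + 144*v^2 + 1), 1/sqrt(36*u^2 + 144*v^2 + 1)), and the second partials r_uu, r_uv, r_vv. Take dot products:
  L(u, v) = r_uu · N̂ = 6/sqrt(36*u^2 + 144*v^2 + 1),
  M(u, v) = r_uv · N̂ = 0,
  N(u, v) = r_vv · N̂ = 12/sqrt(36*u^2 + 144*v^2 + 1).
Evaluating at (u, v) = (-2, -3/2):
  L = 6*sqrt(469)/469, M = 0, N = 12*sqrt(469)/469.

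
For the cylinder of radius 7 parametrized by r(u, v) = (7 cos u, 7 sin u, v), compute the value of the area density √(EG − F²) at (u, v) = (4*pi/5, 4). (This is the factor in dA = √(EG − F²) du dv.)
√(EG − F²)|_{(4*pi/5, 4)} = 7

E = 49, F = 0, G = 1, so EG − F² = 49. Taking the positive square root: √(EG − F²) = 7. At (u, v) = (4*pi/5, 4): 7.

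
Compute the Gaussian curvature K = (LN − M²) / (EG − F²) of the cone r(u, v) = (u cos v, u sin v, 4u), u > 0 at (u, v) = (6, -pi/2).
K = 0

Coefficients of the first fundamental form: E = 17, F = 0, G = u^2.
Coefficients of the second fundamental form: L = 0, M = 0, N = 4*sqrt(17)*u^2/(17*Abs(u)).
Assemble K = (LN − M²)/(EG − F²) = 0. At (u, v) = (6, -pi/2): K = 0.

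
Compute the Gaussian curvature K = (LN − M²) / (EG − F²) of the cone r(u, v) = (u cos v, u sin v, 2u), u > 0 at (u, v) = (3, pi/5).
K = 0

Coefficients of the first fundamental form: E = 5, F = 0, G = u^2.
Coefficients of the second fundamental form: L = 0, M = 0, N = 2*sqrt(5)*u^2/(5*Abs(u)).
Assemble K = (LN − M²)/(EG − F²) = 0. At (u, v) = (3, pi/5): K = 0.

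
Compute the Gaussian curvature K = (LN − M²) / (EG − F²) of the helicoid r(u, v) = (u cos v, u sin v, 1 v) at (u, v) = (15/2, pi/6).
K = -16/52441

Coefficients of the first fundamental form: E = 1, F = 0, G = u^2 + 1.
Coefficients of the second fundamental form: L = 0, M = -1/sqrt(u^2 + 1), N = 0.
Assemble K = (LN − M²)/(EG − F²) = -1/(u^2 + 1)^2. At (u, v) = (15/2, pi/6): K = -16/52441.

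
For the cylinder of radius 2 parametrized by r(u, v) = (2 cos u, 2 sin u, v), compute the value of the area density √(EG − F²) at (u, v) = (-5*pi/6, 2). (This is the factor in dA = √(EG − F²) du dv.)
√(EG − F²)|_{(-5*pi/6, 2)} = 2

E = 4, F = 0, G = 1, so EG − F² = 4. Taking the positive square root: √(EG − F²) = 2. At (u, v) = (-5*pi/6, 2): 2.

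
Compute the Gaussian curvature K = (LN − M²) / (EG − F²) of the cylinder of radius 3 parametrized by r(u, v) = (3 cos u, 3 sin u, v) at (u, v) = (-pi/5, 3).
K = 0

Coefficients of the first fundamental form: E = 9, F = 0, G = 1.
Coefficients of the second fundamental form: L = -3, M = 0, N = 0.
Assemble K = (LN − M²)/(EG − F²) = 0. At (u, v) = (-pi/5, 3): K = 0.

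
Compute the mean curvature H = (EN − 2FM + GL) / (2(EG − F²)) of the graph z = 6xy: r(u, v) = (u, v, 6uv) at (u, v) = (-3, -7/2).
H = -567*sqrt(766)/146689

With E = 36*v^2 + 1, F = 36*u*v, G = 36*u^2 + 1, L = 0, M = 6/sqrt(36*u^2 + 36*v^2 + 1), N = 0, assemble
  H = (EN − 2FM + GL) / (2(EG − F²)) = -216*u*v/(36*u^2 + 36*v^2 + 1)^(3/2).
At (u, v) = (-3, -7/2): H = -567*sqrt(766)/146689.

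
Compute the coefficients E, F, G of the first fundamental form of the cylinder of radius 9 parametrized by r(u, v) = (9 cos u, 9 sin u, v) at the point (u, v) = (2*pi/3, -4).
E = 81;  F = 0;  G = 1

Partials: r_u = (-9*sin(u), 9*cos(u), 0), r_v = (0, 0, 1). As functions of (u, v):
  E = r_u · r_u = 81,
  F = r_u · r_v = 0,
  G = r_v · r_v = 1.
Evaluating at (u, v) = (2*pi/3, -4): E = 81, F = 0, G = 1.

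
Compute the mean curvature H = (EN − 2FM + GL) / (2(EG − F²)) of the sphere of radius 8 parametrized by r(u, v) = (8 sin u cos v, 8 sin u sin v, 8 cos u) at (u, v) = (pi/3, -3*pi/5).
H = -1/8

With E = 64, F = 0, G = 64*sin(u)^2, L = -8*sin(u)/Abs(sin(u)), M = 0, N = -8*sin(u)^3/Abs(sin(u)), assemble
  H = (EN − 2FM + GL) / (2(EG − F²)) = -sin(u)/(8*Abs(sin(u))).
At (u, v) = (pi/3, -3*pi/5): H = -1/8.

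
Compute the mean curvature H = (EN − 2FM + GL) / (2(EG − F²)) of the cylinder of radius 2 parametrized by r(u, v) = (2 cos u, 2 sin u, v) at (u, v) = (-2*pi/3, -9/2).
H = -1/4

With E = 4, F = 0, G = 1, L = -2, M = 0, N = 0, assemble
  H = (EN − 2FM + GL) / (2(EG − F²)) = -1/4.
At (u, v) = (-2*pi/3, -9/2): H = -1/4.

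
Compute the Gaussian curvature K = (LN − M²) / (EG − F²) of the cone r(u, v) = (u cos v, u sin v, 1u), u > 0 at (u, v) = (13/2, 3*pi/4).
K = 0

Coefficients of the first fundamental form: E = 2, F = 0, G = u^2.
Coefficients of the second fundamental form: L = 0, M = 0, N = sqrt(2)*u^2/(2*Abs(u)).
Assemble K = (LN − M²)/(EG − F²) = 0. At (u, v) = (13/2, 3*pi/4): K = 0.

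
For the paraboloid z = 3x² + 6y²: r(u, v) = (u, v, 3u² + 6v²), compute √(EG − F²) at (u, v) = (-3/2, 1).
√(EG − F²)|_{(-3/2, 1)} = sqrt(226)

E = 36*u^2 + 1, F = 72*u*v, G = 144*v^2 + 1; EG − F² = 36*u^2 + 144*v^2 + 1; √(EG − F²) = sqrt(36*u^2 + 144*v^2 + 1). At the given point: sqrt(226).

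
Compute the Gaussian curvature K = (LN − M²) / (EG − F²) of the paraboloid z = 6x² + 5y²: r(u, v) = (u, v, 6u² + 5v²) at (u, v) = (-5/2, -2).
K = 120/1692601

Coefficients of the first fundamental form: E = 144*u^2 + 1, F = 120*u*v, G = 100*v^2 + 1.
Coefficients of the second fundamental form: L = 12/sqrt(144*u^2 + 100*v^2 + 1), M = 0, N = 10/sqrt(144*u^2 + 100*v^2 + 1).
Assemble K = (LN − M²)/(EG − F²) = 120/(20736*u^4 + 28800*u^2*v^2 + 288*u^2 + 10000*v^4 + 200*v^2 + 1). At (u, v) = (-5/2, -2): K = 120/1692601.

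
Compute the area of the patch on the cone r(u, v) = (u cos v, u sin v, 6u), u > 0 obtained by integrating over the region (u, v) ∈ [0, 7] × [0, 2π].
Area = 49*sqrt(37)*pi

Area = ∫∫ √(EG − F²) du dv with √(EG − F²) = sqrt(37)*Abs(u). Integrating over [0, 7] × [0, 2π] gives 49*sqrt(37)*pi.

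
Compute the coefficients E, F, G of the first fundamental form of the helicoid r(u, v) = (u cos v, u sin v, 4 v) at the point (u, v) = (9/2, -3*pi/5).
E = 1;  F = 0;  G = 145/4

Partials: r_u = (cos(v), sin(v), 0), r_v = (-u*sin(v), u*cos(v), 4). As functions of (u, v):
  E = r_u · r_u = 1,
  F = r_u · r_v = 0,
  G = r_v · r_v = u^2 + 16.
Evaluating at (u, v) = (9/2, -3*pi/5): E = 1, F = 0, G = 145/4.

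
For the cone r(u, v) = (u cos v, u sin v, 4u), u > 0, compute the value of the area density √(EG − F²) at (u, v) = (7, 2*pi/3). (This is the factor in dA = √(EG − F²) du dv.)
√(EG − F²)|_{(7, 2*pi/3)} = 7*sqrt(17)

E = 17, F = 0, G = u^2, so EG − F² = 17*u^2. Taking the positive square root: √(EG − F²) = sqrt(17)*Abs(u). At (u, v) = (7, 2*pi/3): 7*sqrt(17).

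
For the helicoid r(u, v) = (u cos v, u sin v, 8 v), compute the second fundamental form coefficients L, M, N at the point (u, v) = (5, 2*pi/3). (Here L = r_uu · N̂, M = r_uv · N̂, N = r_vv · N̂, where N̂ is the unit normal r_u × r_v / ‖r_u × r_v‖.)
L = 0;  M = -8*sqrt(89)/89;  N = 0

Compute the unit normal N̂(u, v) = (8*sin(v)/sqrt(u^2 + 64), -8*cos(v)/sqrt(u^2 + 64), u/sqrt(u^2 + 64)), and the second partials r_uu, r_uv, r_vv. Take dot products:
  L(u, v) = r_uu · N̂ = 0,
  M(u, v) = r_uv · N̂ = -8/sqrt(u^2 + 64),
  N(u, v) = r_vv · N̂ = 0.
Evaluating at (u, v) = (5, 2*pi/3):
  L = 0, M = -8*sqrt(89)/89, N = 0.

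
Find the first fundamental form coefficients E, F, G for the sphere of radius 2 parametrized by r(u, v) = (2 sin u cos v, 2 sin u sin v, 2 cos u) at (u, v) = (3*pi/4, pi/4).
E = 4;  F = 0;  G = 2

Partials: r_u = (2*cos(u)*cos(v), 2*sin(v)*cos(u), -2*sin(u)), r_v = (-2*sin(u)*sin(v), 2*sin(u)*cos(v), 0). As functions of (u, v):
  E = r_u · r_u = 4,
  F = r_u · r_v = 0,
  G = r_v · r_v = 4*sin(u)^2.
Evaluating at (u, v) = (3*pi/4, pi/4): E = 4, F = 0, G = 2.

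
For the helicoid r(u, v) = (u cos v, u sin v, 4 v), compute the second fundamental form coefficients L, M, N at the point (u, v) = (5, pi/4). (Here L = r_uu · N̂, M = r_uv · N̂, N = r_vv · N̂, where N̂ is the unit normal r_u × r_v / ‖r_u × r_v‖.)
L = 0;  M = -4*sqrt(41)/41;  N = 0

Compute the unit normal N̂(u, v) = (4*sin(v)/sqrt(u^2 + 16), -4*cos(v)/sqrt(u^2 + 16), u/sqrt(u^2 + 16)), and the second partials r_uu, r_uv, r_vv. Take dot products:
  L(u, v) = r_uu · N̂ = 0,
  M(u, v) = r_uv · N̂ = -4/sqrt(u^2 + 16),
  N(u, v) = r_vv · N̂ = 0.
Evaluating at (u, v) = (5, pi/4):
  L = 0, M = -4*sqrt(41)/41, N = 0.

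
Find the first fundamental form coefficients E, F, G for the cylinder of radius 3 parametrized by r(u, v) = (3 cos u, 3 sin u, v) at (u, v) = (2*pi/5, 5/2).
E = 9;  F = 0;  G = 1

Partials: r_u = (-3*sin(u), 3*cos(u), 0), r_v = (0, 0, 1). As functions of (u, v):
  E = r_u · r_u = 9,
  F = r_u · r_v = 0,
  G = r_v · r_v = 1.
Evaluating at (u, v) = (2*pi/5, 5/2): E = 9, F = 0, G = 1.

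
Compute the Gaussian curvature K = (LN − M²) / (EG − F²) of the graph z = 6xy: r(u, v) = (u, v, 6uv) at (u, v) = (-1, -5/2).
K = -9/17161

Coefficients of the first fundamental form: E = 36*v^2 + 1, F = 36*u*v, G = 36*u^2 + 1.
Coefficients of the second fundamental form: L = 0, M = 6/sqrt(36*u^2 + 36*v^2 + 1), N = 0.
Assemble K = (LN − M²)/(EG − F²) = -36/(1296*u^4 + 2592*u^2*v^2 + 72*u^2 + 1296*v^4 + 72*v^2 + 1). At (u, v) = (-1, -5/2): K = -9/17161.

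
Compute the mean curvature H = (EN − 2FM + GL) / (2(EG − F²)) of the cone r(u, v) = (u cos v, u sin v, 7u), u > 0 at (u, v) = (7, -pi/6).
H = sqrt(2)/20

With E = 50, F = 0, G = u^2, L = 0, M = 0, N = 7*sqrt(2)*u^2/(10*Abs(u)), assemble
  H = (EN − 2FM + GL) / (2(EG − F²)) = 7*sqrt(2)/(20*Abs(u)).
At (u, v) = (7, -pi/6): H = sqrt(2)/20.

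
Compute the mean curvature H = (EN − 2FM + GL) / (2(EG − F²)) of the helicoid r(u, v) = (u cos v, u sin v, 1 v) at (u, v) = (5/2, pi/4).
H = 0

With E = 1, F = 0, G = u^2 + 1, L = 0, M = -1/sqrt(u^2 + 1), N = 0, assemble
  H = (EN − 2FM + GL) / (2(EG − F²)) = 0.
At (u, v) = (5/2, pi/4): H = 0.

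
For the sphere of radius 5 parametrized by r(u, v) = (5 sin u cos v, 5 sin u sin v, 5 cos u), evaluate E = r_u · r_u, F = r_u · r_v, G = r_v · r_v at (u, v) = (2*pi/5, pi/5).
E = 25;  F = 0;  G = 25*sqrt(5)/8 + 125/8

Partials: r_u = (5*cos(u)*cos(v), 5*sin(v)*cos(u), -5*sin(u)), r_v = (-5*sin(u)*sin(v), 5*sin(u)*cos(v), 0). As functions of (u, v):
  E = r_u · r_u = 25,
  F = r_u · r_v = 0,
  G = r_v · r_v = 25*sin(u)^2.
Evaluating at (u, v) = (2*pi/5, pi/5): E = 25, F = 0, G = 25*sqrt(5)/8 + 125/8.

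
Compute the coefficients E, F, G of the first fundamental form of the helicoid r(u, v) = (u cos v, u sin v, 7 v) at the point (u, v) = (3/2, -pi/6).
E = 1;  F = 0;  G = 205/4

Partials: r_u = (cos(v), sin(v), 0), r_v = (-u*sin(v), u*cos(v), 7). As functions of (u, v):
  E = r_u · r_u = 1,
  F = r_u · r_v = 0,
  G = r_v · r_v = u^2 + 49.
Evaluating at (u, v) = (3/2, -pi/6): E = 1, F = 0, G = 205/4.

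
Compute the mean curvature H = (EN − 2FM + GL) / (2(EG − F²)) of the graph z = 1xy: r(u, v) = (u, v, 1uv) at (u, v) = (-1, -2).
H = -sqrt(6)/18

With E = v^2 + 1, F = u*v, G = u^2 + 1, L = 0, M = 1/sqrt(u^2 + v^2 + 1), N = 0, assemble
  H = (EN − 2FM + GL) / (2(EG − F²)) = -u*v/(u^2 + v^2 + 1)^(3/2).
At (u, v) = (-1, -2): H = -sqrt(6)/18.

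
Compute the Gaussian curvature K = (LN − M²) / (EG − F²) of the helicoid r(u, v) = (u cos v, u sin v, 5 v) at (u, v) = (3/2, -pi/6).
K = -400/11881

Coefficients of the first fundamental form: E = 1, F = 0, G = u^2 + 25.
Coefficients of the second fundamental form: L = 0, M = -5/sqrt(u^2 + 25), N = 0.
Assemble K = (LN − M²)/(EG − F²) = -25/(u^2 + 25)^2. At (u, v) = (3/2, -pi/6): K = -400/11881.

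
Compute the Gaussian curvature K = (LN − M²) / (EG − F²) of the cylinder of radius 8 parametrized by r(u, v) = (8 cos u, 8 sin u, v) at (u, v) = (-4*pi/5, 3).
K = 0

Coefficients of the first fundamental form: E = 64, F = 0, G = 1.
Coefficients of the second fundamental form: L = -8, M = 0, N = 0.
Assemble K = (LN − M²)/(EG − F²) = 0. At (u, v) = (-4*pi/5, 3): K = 0.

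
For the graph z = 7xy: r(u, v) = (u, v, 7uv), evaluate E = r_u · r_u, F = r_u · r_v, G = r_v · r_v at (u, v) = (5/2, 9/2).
E = 3973/4;  F = 2205/4;  G = 1229/4

Partials: r_u = (1, 0, 7*v), r_v = (0, 1, 7*u). As functions of (u, v):
  E = r_u · r_u = 49*v^2 + 1,
  F = r_u · r_v = 49*u*v,
  G = r_v · r_v = 49*u^2 + 1.
Evaluating at (u, v) = (5/2, 9/2): E = 3973/4, F = 2205/4, G = 1229/4.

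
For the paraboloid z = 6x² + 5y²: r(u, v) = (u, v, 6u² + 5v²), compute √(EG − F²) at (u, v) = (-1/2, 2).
√(EG − F²)|_{(-1/2, 2)} = sqrt(437)

E = 144*u^2 + 1, F = 120*u*v, G = 100*v^2 + 1; EG − F² = 144*u^2 + 100*v^2 + 1; √(EG − F²) = sqrt(144*u^2 + 100*v^2 + 1). At the given point: sqrt(437).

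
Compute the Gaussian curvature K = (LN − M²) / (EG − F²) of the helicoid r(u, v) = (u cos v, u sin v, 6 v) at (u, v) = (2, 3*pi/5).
K = -9/400

Coefficients of the first fundamental form: E = 1, F = 0, G = u^2 + 36.
Coefficients of the second fundamental form: L = 0, M = -6/sqrt(u^2 + 36), N = 0.
Assemble K = (LN − M²)/(EG − F²) = -36/(u^2 + 36)^2. At (u, v) = (2, 3*pi/5): K = -9/400.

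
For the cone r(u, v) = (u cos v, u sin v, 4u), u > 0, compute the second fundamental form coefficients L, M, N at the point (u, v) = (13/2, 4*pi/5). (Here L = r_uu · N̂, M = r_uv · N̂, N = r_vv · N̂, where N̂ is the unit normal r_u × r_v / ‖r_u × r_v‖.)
L = 0;  M = 0;  N = 26*sqrt(17)/17

Compute the unit normal N̂(u, v) = (-4*sqrt(17)*u*cos(v)/(17*Abs(u)), -4*sqrt(17)*u*sin(v)/(17*Abs(u)), sqrt(17)*u/(17*Abs(u))), and the second partials r_uu, r_uv, r_vv. Take dot products:
  L(u, v) = r_uu · N̂ = 0,
  M(u, v) = r_uv · N̂ = 0,
  N(u, v) = r_vv · N̂ = 4*sqrt(17)*u^2/(17*Abs(u)).
Evaluating at (u, v) = (13/2, 4*pi/5):
  L = 0, M = 0, N = 26*sqrt(17)/17.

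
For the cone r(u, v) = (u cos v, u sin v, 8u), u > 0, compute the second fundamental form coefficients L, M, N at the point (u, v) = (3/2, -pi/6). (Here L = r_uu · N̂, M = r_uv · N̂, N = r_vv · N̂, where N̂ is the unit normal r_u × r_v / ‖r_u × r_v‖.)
L = 0;  M = 0;  N = 12*sqrt(65)/65

Compute the unit normal N̂(u, v) = (-8*sqrt(65)*u*cos(v)/(65*Abs(u)), -8*sqrt(65)*u*sin(v)/(65*Abs(u)), sqrt(65)*u/(65*Abs(u))), and the second partials r_uu, r_uv, r_vv. Take dot products:
  L(u, v) = r_uu · N̂ = 0,
  M(u, v) = r_uv · N̂ = 0,
  N(u, v) = r_vv · N̂ = 8*sqrt(65)*u^2/(65*Abs(u)).
Evaluating at (u, v) = (3/2, -pi/6):
  L = 0, M = 0, N = 12*sqrt(65)/65.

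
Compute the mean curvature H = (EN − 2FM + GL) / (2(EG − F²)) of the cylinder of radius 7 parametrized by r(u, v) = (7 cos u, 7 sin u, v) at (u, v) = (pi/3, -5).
H = -1/14

With E = 49, F = 0, G = 1, L = -7, M = 0, N = 0, assemble
  H = (EN − 2FM + GL) / (2(EG − F²)) = -1/14.
At (u, v) = (pi/3, -5): H = -1/14.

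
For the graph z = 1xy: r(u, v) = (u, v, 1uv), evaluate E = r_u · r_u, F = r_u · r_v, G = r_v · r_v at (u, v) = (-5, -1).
E = 2;  F = 5;  G = 26

Partials: r_u = (1, 0, v), r_v = (0, 1, u). As functions of (u, v):
  E = r_u · r_u = v^2 + 1,
  F = r_u · r_v = u*v,
  G = r_v · r_v = u^2 + 1.
Evaluating at (u, v) = (-5, -1): E = 2, F = 5, G = 26.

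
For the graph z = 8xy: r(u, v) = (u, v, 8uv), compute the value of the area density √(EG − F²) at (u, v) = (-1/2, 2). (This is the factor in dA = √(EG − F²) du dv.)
√(EG − F²)|_{(-1/2, 2)} = sqrt(273)

E = 64*v^2 + 1, F = 64*u*v, G = 64*u^2 + 1, so EG − F² = 64*u^2 + 64*v^2 + 1. Taking the positive square root: √(EG − F²) = sqrt(64*u^2 + 64*v^2 + 1). At (u, v) = (-1/2, 2): sqrt(273).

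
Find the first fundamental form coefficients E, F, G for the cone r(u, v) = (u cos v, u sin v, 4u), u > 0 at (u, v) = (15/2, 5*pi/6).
E = 17;  F = 0;  G = 225/4

Partials: r_u = (cos(v), sin(v), 4), r_v = (-u*sin(v), u*cos(v), 0). As functions of (u, v):
  E = r_u · r_u = 17,
  F = r_u · r_v = 0,
  G = r_v · r_v = u^2.
Evaluating at (u, v) = (15/2, 5*pi/6): E = 17, F = 0, G = 225/4.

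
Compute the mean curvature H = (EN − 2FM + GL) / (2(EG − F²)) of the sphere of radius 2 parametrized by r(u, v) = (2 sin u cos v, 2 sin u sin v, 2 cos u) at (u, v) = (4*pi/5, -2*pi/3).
H = -1/2

With E = 4, F = 0, G = 4*sin(u)^2, L = -2*sin(u)/Abs(sin(u)), M = 0, N = -2*sin(u)^3/Abs(sin(u)), assemble
  H = (EN − 2FM + GL) / (2(EG − F²)) = -sin(u)/(2*Abs(sin(u))).
At (u, v) = (4*pi/5, -2*pi/3): H = -1/2.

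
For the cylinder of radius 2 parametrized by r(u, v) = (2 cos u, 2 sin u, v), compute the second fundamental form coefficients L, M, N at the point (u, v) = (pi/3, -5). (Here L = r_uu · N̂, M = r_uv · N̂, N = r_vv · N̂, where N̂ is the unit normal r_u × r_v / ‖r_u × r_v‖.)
L = -2;  M = 0;  N = 0

Compute the unit normal N̂(u, v) = (cos(u), sin(u), 0), and the second partials r_uu, r_uv, r_vv. Take dot products:
  L(u, v) = r_uu · N̂ = -2,
  M(u, v) = r_uv · N̂ = 0,
  N(u, v) = r_vv · N̂ = 0.
Evaluating at (u, v) = (pi/3, -5):
  L = -2, M = 0, N = 0.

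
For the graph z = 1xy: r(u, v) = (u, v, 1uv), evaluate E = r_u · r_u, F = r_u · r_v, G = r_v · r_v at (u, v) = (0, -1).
E = 2;  F = 0;  G = 1

Partials: r_u = (1, 0, v), r_v = (0, 1, u). As functions of (u, v):
  E = r_u · r_u = v^2 + 1,
  F = r_u · r_v = u*v,
  G = r_v · r_v = u^2 + 1.
Evaluating at (u, v) = (0, -1): E = 2, F = 0, G = 1.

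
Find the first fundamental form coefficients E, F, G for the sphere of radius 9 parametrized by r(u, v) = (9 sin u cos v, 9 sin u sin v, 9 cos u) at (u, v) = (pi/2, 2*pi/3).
E = 81;  F = 0;  G = 81

Partials: r_u = (9*cos(u)*cos(v), 9*sin(v)*cos(u), -9*sin(u)), r_v = (-9*sin(u)*sin(v), 9*sin(u)*cos(v), 0). As functions of (u, v):
  E = r_u · r_u = 81,
  F = r_u · r_v = 0,
  G = r_v · r_v = 81*sin(u)^2.
Evaluating at (u, v) = (pi/2, 2*pi/3): E = 81, F = 0, G = 81.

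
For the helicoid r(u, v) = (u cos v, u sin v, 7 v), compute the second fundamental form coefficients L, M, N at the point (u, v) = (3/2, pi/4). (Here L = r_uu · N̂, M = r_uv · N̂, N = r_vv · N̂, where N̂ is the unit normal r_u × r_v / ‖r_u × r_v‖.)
L = 0;  M = -14*sqrt(205)/205;  N = 0

Compute the unit normal N̂(u, v) = (7*sin(v)/sqrt(u^2 + 49), -7*cos(v)/sqrt(u^2 + 49), u/sqrt(u^2 + 49)), and the second partials r_uu, r_uv, r_vv. Take dot products:
  L(u, v) = r_uu · N̂ = 0,
  M(u, v) = r_uv · N̂ = -7/sqrt(u^2 + 49),
  N(u, v) = r_vv · N̂ = 0.
Evaluating at (u, v) = (3/2, pi/4):
  L = 0, M = -14*sqrt(205)/205, N = 0.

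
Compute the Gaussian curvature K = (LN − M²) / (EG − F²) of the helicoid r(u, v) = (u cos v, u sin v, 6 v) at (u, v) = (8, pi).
K = -9/2500

Coefficients of the first fundamental form: E = 1, F = 0, G = u^2 + 36.
Coefficients of the second fundamental form: L = 0, M = -6/sqrt(u^2 + 36), N = 0.
Assemble K = (LN − M²)/(EG − F²) = -36/(u^2 + 36)^2. At (u, v) = (8, pi): K = -9/2500.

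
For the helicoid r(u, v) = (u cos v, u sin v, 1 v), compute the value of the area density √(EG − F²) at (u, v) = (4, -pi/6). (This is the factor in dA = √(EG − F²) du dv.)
√(EG − F²)|_{(4, -pi/6)} = sqrt(17)

E = 1, F = 0, G = u^2 + 1, so EG − F² = u^2 + 1. Taking the positive square root: √(EG − F²) = sqrt(u^2 + 1). At (u, v) = (4, -pi/6): sqrt(17).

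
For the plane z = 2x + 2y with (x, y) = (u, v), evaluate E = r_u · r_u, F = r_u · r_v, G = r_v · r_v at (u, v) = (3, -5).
E = 5;  F = 4;  G = 5

Partials: r_u = (1, 0, 2), r_v = (0, 1, 2). As functions of (u, v):
  E = r_u · r_u = 5,
  F = r_u · r_v = 4,
  G = r_v · r_v = 5.
Evaluating at (u, v) = (3, -5): E = 5, F = 4, G = 5.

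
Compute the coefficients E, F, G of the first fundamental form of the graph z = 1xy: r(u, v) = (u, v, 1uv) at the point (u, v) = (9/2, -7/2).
E = 53/4;  F = -63/4;  G = 85/4

Partials: r_u = (1, 0, v), r_v = (0, 1, u). As functions of (u, v):
  E = r_u · r_u = v^2 + 1,
  F = r_u · r_v = u*v,
  G = r_v · r_v = u^2 + 1.
Evaluating at (u, v) = (9/2, -7/2): E = 53/4, F = -63/4, G = 85/4.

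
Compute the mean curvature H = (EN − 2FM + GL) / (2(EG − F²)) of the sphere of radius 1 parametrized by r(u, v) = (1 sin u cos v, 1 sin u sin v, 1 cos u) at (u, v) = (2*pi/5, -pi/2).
H = -1

With E = 1, F = 0, G = sin(u)^2, L = -sin(u)/Abs(sin(u)), M = 0, N = -sin(u)^3/Abs(sin(u)), assemble
  H = (EN − 2FM + GL) / (2(EG − F²)) = -sin(u)/Abs(sin(u)).
At (u, v) = (2*pi/5, -pi/2): H = -1.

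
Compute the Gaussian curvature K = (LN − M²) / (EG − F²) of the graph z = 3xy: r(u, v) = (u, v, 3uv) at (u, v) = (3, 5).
K = -9/94249

Coefficients of the first fundamental form: E = 9*v^2 + 1, F = 9*u*v, G = 9*u^2 + 1.
Coefficients of the second fundamental form: L = 0, M = 3/sqrt(9*u^2 + 9*v^2 + 1), N = 0.
Assemble K = (LN − M²)/(EG − F²) = -9/(81*u^4 + 162*u^2*v^2 + 18*u^2 + 81*v^4 + 18*v^2 + 1). At (u, v) = (3, 5): K = -9/94249.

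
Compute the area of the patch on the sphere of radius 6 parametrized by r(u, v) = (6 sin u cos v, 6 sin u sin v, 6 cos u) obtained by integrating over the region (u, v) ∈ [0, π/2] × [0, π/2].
Area = 18*pi

Area = ∫∫ √(EG − F²) du dv with √(EG − F²) = 36*Abs(sin(u)). Integrating over [0, π/2] × [0, π/2] gives 18*pi.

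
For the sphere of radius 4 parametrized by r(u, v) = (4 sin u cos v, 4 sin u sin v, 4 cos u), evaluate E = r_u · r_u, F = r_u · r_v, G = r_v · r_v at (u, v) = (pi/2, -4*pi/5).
E = 16;  F = 0;  G = 16

Partials: r_u = (4*cos(u)*cos(v), 4*sin(v)*cos(u), -4*sin(u)), r_v = (-4*sin(u)*sin(v), 4*sin(u)*cos(v), 0). As functions of (u, v):
  E = r_u · r_u = 16,
  F = r_u · r_v = 0,
  G = r_v · r_v = 16*sin(u)^2.
Evaluating at (u, v) = (pi/2, -4*pi/5): E = 16, F = 0, G = 16.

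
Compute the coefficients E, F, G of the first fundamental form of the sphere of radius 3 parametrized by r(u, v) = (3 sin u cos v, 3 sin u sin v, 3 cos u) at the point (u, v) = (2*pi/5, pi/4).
E = 9;  F = 0;  G = 9*sqrt(5)/8 + 45/8

Partials: r_u = (3*cos(u)*cos(v), 3*sin(v)*cos(u), -3*sin(u)), r_v = (-3*sin(u)*sin(v), 3*sin(u)*cos(v), 0). As functions of (u, v):
  E = r_u · r_u = 9,
  F = r_u · r_v = 0,
  G = r_v · r_v = 9*sin(u)^2.
Evaluating at (u, v) = (2*pi/5, pi/4): E = 9, F = 0, G = 9*sqrt(5)/8 + 45/8.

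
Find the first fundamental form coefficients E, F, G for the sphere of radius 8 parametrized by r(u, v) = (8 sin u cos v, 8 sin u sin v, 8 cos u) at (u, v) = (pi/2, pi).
E = 64;  F = 0;  G = 64

Partials: r_u = (8*cos(u)*cos(v), 8*sin(v)*cos(u), -8*sin(u)), r_v = (-8*sin(u)*sin(v), 8*sin(u)*cos(v), 0). As functions of (u, v):
  E = r_u · r_u = 64,
  F = r_u · r_v = 0,
  G = r_v · r_v = 64*sin(u)^2.
Evaluating at (u, v) = (pi/2, pi): E = 64, F = 0, G = 64.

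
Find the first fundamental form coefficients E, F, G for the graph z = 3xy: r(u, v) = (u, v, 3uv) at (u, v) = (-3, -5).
E = 226;  F = 135;  G = 82

Partials: r_u = (1, 0, 3*v), r_v = (0, 1, 3*u). As functions of (u, v):
  E = r_u · r_u = 9*v^2 + 1,
  F = r_u · r_v = 9*u*v,
  G = r_v · r_v = 9*u^2 + 1.
Evaluating at (u, v) = (-3, -5): E = 226, F = 135, G = 82.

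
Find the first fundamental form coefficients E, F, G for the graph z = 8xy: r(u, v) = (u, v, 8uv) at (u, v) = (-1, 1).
E = 65;  F = -64;  G = 65

Partials: r_u = (1, 0, 8*v), r_v = (0, 1, 8*u). As functions of (u, v):
  E = r_u · r_u = 64*v^2 + 1,
  F = r_u · r_v = 64*u*v,
  G = r_v · r_v = 64*u^2 + 1.
Evaluating at (u, v) = (-1, 1): E = 65, F = -64, G = 65.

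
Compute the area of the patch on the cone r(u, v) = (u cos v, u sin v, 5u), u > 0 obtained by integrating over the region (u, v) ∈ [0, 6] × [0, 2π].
Area = 36*sqrt(26)*pi

Area = ∫∫ √(EG − F²) du dv with √(EG − F²) = sqrt(26)*Abs(u). Integrating over [0, 6] × [0, 2π] gives 36*sqrt(26)*pi.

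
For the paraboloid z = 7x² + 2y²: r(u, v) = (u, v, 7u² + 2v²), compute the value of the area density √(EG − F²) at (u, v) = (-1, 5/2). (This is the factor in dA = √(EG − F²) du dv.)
√(EG − F²)|_{(-1, 5/2)} = 3*sqrt(33)

E = 196*u^2 + 1, F = 56*u*v, G = 16*v^2 + 1, so EG − F² = 196*u^2 + 16*v^2 + 1. Taking the positive square root: √(EG − F²) = sqrt(196*u^2 + 16*v^2 + 1). At (u, v) = (-1, 5/2): 3*sqrt(33).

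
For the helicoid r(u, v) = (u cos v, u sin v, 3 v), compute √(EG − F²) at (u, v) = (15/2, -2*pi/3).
√(EG − F²)|_{(15/2, -2*pi/3)} = 3*sqrt(29)/2

E = 1, F = 0, G = u^2 + 9; EG − F² = u^2 + 9; √(EG − F²) = sqrt(u^2 + 9). At the given point: 3*sqrt(29)/2.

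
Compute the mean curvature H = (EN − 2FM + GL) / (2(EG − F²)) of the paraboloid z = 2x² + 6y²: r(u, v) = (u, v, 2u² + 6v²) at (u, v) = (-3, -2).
H = 2024*sqrt(721)/519841

With E = 16*u^2 + 1, F = 48*u*v, G = 144*v^2 + 1, L = 4/sqrt(16*u^2 + 144*v^2 + 1), M = 0, N = 12/sqrt(16*u^2 + 144*v^2 + 1), assemble
  H = (EN − 2FM + GL) / (2(EG − F²)) = 8*(12*u^2 + 36*v^2 + 1)/(16*u^2 + 144*v^2 + 1)^(3/2).
At (u, v) = (-3, -2): H = 2024*sqrt(721)/519841.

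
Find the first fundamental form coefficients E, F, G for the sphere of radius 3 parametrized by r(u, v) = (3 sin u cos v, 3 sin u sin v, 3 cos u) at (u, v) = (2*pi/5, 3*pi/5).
E = 9;  F = 0;  G = 9*sqrt(5)/8 + 45/8

Partials: r_u = (3*cos(u)*cos(v), 3*sin(v)*cos(u), -3*sin(u)), r_v = (-3*sin(u)*sin(v), 3*sin(u)*cos(v), 0). As functions of (u, v):
  E = r_u · r_u = 9,
  F = r_u · r_v = 0,
  G = r_v · r_v = 9*sin(u)^2.
Evaluating at (u, v) = (2*pi/5, 3*pi/5): E = 9, F = 0, G = 9*sqrt(5)/8 + 45/8.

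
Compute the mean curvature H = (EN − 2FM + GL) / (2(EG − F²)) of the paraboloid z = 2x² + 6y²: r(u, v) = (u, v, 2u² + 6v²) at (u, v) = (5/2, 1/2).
H = 680*sqrt(137)/18769

With E = 16*u^2 + 1, F = 48*u*v, G = 144*v^2 + 1, L = 4/sqrt(16*u^2 + 144*v^2 + 1), M = 0, N = 12/sqrt(16*u^2 + 144*v^2 + 1), assemble
  H = (EN − 2FM + GL) / (2(EG − F²)) = 8*(12*u^2 + 36*v^2 + 1)/(16*u^2 + 144*v^2 + 1)^(3/2).
At (u, v) = (5/2, 1/2): H = 680*sqrt(137)/18769.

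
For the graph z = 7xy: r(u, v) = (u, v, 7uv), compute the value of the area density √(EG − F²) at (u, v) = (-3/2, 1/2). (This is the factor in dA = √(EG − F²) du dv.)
√(EG − F²)|_{(-3/2, 1/2)} = sqrt(494)/2

E = 49*v^2 + 1, F = 49*u*v, G = 49*u^2 + 1, so EG − F² = 49*u^2 + 49*v^2 + 1. Taking the positive square root: √(EG − F²) = sqrt(49*u^2 + 49*v^2 + 1). At (u, v) = (-3/2, 1/2): sqrt(494)/2.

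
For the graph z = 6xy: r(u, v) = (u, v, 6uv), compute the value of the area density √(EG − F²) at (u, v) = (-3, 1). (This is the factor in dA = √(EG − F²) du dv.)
√(EG − F²)|_{(-3, 1)} = 19

E = 36*v^2 + 1, F = 36*u*v, G = 36*u^2 + 1, so EG − F² = 36*u^2 + 36*v^2 + 1. Taking the positive square root: √(EG − F²) = sqrt(36*u^2 + 36*v^2 + 1). At (u, v) = (-3, 1): 19.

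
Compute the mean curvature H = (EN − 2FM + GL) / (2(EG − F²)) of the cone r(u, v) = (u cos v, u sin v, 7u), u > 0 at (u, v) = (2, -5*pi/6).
H = 7*sqrt(2)/40

With E = 50, F = 0, G = u^2, L = 0, M = 0, N = 7*sqrt(2)*u^2/(10*Abs(u)), assemble
  H = (EN − 2FM + GL) / (2(EG − F²)) = 7*sqrt(2)/(20*Abs(u)).
At (u, v) = (2, -5*pi/6): H = 7*sqrt(2)/40.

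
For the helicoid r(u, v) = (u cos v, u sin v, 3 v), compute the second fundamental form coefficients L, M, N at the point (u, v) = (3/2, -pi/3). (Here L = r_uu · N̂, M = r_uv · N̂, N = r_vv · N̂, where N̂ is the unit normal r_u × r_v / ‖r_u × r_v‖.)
L = 0;  M = -2*sqrt(5)/5;  N = 0

Compute the unit normal N̂(u, v) = (3*sin(v)/sqrt(u^2 + 9), -3*cos(v)/sqrt(u^2 + 9), u/sqrt(u^2 + 9)), and the second partials r_uu, r_uv, r_vv. Take dot products:
  L(u, v) = r_uu · N̂ = 0,
  M(u, v) = r_uv · N̂ = -3/sqrt(u^2 + 9),
  N(u, v) = r_vv · N̂ = 0.
Evaluating at (u, v) = (3/2, -pi/3):
  L = 0, M = -2*sqrt(5)/5, N = 0.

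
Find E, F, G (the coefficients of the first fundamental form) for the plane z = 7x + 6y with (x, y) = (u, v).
E = 50;  F = 42;  G = 37

Compute partials: r_u = (1, 0, 7), r_v = (0, 1, 6). Then
  E = r_u · r_u = 50,
  F = r_u · r_v = 42,
  G = r_v · r_v = 37.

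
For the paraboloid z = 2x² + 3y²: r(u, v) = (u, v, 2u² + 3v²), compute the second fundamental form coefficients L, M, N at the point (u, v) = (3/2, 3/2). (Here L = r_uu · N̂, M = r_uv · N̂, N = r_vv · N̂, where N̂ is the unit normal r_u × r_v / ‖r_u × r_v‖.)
L = 2*sqrt(118)/59;  M = 0;  N = 3*sqrt(118)/59

Compute the unit normal N̂(u, v) = (-4*u/sqrt(16*u^2 + 36*v^2 + 1), -6*v/sqrt(16*u^2 + 36*v^2 + 1), 1/sqrt(16*u^2 + 36*v^2 + 1)), and the second partials r_uu, r_uv, r_vv. Take dot products:
  L(u, v) = r_uu · N̂ = 4/sqrt(16*u^2 + 36*v^2 + 1),
  M(u, v) = r_uv · N̂ = 0,
  N(u, v) = r_vv · N̂ = 6/sqrt(16*u^2 + 36*v^2 + 1).
Evaluating at (u, v) = (3/2, 3/2):
  L = 2*sqrt(118)/59, M = 0, N = 3*sqrt(118)/59.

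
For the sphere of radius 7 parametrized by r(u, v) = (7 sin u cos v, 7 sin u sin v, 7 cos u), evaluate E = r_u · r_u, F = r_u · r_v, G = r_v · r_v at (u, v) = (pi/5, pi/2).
E = 49;  F = 0;  G = 245/8 - 49*sqrt(5)/8

Partials: r_u = (7*cos(u)*cos(v), 7*sin(v)*cos(u), -7*sin(u)), r_v = (-7*sin(u)*sin(v), 7*sin(u)*cos(v), 0). As functions of (u, v):
  E = r_u · r_u = 49,
  F = r_u · r_v = 0,
  G = r_v · r_v = 49*sin(u)^2.
Evaluating at (u, v) = (pi/5, pi/2): E = 49, F = 0, G = 245/8 - 49*sqrt(5)/8.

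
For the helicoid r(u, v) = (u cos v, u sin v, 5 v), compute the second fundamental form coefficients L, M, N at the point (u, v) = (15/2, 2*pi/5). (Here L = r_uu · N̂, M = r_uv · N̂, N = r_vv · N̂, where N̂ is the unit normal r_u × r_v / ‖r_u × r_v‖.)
L = 0;  M = -2*sqrt(13)/13;  N = 0

Compute the unit normal N̂(u, v) = (5*sin(v)/sqrt(u^2 + 25), -5*cos(v)/sqrt(u^2 + 25), u/sqrt(u^2 + 25)), and the second partials r_uu, r_uv, r_vv. Take dot products:
  L(u, v) = r_uu · N̂ = 0,
  M(u, v) = r_uv · N̂ = -5/sqrt(u^2 + 25),
  N(u, v) = r_vv · N̂ = 0.
Evaluating at (u, v) = (15/2, 2*pi/5):
  L = 0, M = -2*sqrt(13)/13, N = 0.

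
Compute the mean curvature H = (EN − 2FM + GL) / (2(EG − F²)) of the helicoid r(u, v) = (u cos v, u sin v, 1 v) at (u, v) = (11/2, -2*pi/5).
H = 0

With E = 1, F = 0, G = u^2 + 1, L = 0, M = -1/sqrt(u^2 + 1), N = 0, assemble
  H = (EN − 2FM + GL) / (2(EG − F²)) = 0.
At (u, v) = (11/2, -2*pi/5): H = 0.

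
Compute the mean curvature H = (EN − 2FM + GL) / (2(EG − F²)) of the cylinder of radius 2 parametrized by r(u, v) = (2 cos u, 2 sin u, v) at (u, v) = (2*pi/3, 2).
H = -1/4

With E = 4, F = 0, G = 1, L = -2, M = 0, N = 0, assemble
  H = (EN − 2FM + GL) / (2(EG − F²)) = -1/4.
At (u, v) = (2*pi/3, 2): H = -1/4.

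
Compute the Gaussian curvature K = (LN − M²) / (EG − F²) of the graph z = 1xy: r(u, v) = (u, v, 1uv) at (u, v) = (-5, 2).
K = -1/900

Coefficients of the first fundamental form: E = v^2 + 1, F = u*v, G = u^2 + 1.
Coefficients of the second fundamental form: L = 0, M = 1/sqrt(u^2 + v^2 + 1), N = 0.
Assemble K = (LN − M²)/(EG − F²) = 1/((u^2*v^2 - (u^2 + 1)*(v^2 + 1))*(u^2 + v^2 + 1)). At (u, v) = (-5, 2): K = -1/900.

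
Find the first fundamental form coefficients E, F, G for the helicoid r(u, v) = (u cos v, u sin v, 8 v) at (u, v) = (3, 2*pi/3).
E = 1;  F = 0;  G = 73

Partials: r_u = (cos(v), sin(v), 0), r_v = (-u*sin(v), u*cos(v), 8). As functions of (u, v):
  E = r_u · r_u = 1,
  F = r_u · r_v = 0,
  G = r_v · r_v = u^2 + 64.
Evaluating at (u, v) = (3, 2*pi/3): E = 1, F = 0, G = 73.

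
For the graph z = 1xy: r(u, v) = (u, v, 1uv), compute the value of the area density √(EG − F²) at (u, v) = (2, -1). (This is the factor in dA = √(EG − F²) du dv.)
√(EG − F²)|_{(2, -1)} = sqrt(6)

E = v^2 + 1, F = u*v, G = u^2 + 1, so EG − F² = u^2 + v^2 + 1. Taking the positive square root: √(EG − F²) = sqrt(u^2 + v^2 + 1). At (u, v) = (2, -1): sqrt(6).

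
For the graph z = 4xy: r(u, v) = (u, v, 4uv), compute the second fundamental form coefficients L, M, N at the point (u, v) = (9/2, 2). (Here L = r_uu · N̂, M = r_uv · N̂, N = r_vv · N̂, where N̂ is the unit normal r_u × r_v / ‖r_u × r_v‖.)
L = 0;  M = 4*sqrt(389)/389;  N = 0

Compute the unit normal N̂(u, v) = (-4*v/sqrt(16*u^2 + 16*v^2 + 1), -4*u/sqrt(16*u^2 + 16*v^2 + 1), 1/sqrt(16*u^2 + 16*v^2 + 1)), and the second partials r_uu, r_uv, r_vv. Take dot products:
  L(u, v) = r_uu · N̂ = 0,
  M(u, v) = r_uv · N̂ = 4/sqrt(16*u^2 + 16*v^2 + 1),
  N(u, v) = r_vv · N̂ = 0.
Evaluating at (u, v) = (9/2, 2):
  L = 0, M = 4*sqrt(389)/389, N = 0.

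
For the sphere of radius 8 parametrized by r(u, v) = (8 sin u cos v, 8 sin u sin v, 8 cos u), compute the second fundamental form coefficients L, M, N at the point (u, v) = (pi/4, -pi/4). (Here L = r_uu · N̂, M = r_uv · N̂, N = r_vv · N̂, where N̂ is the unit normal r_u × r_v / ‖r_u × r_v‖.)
L = -8;  M = 0;  N = -4

Compute the unit normal N̂(u, v) = (sin(u)^2*cos(v)/Abs(sin(u)), sin(u)^2*sin(v)/Abs(sin(u)), sin(2*u)/(2*Abs(sin(u)))), and the second partials r_uu, r_uv, r_vv. Take dot products:
  L(u, v) = r_uu · N̂ = -8*sin(u)/Abs(sin(u)),
  M(u, v) = r_uv · N̂ = 0,
  N(u, v) = r_vv · N̂ = -8*sin(u)^3/Abs(sin(u)).
Evaluating at (u, v) = (pi/4, -pi/4):
  L = -8, M = 0, N = -4.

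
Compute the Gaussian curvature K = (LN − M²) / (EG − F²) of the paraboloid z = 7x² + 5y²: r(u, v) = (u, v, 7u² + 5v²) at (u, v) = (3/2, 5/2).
K = 140/1138489

Coefficients of the first fundamental form: E = 196*u^2 + 1, F = 140*u*v, G = 100*v^2 + 1.
Coefficients of the second fundamental form: L = 14/sqrt(196*u^2 + 100*v^2 + 1), M = 0, N = 10/sqrt(196*u^2 + 100*v^2 + 1).
Assemble K = (LN − M²)/(EG − F²) = 140/(38416*u^4 + 39200*u^2*v^2 + 392*u^2 + 10000*v^4 + 200*v^2 + 1). At (u, v) = (3/2, 5/2): K = 140/1138489.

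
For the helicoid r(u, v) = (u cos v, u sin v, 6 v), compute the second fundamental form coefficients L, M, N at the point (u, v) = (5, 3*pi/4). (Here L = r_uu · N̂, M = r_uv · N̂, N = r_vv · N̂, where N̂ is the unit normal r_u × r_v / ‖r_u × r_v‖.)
L = 0;  M = -6*sqrt(61)/61;  N = 0

Compute the unit normal N̂(u, v) = (6*sin(v)/sqrt(u^2 + 36), -6*cos(v)/sqrt(u^2 + 36), u/sqrt(u^2 + 36)), and the second partials r_uu, r_uv, r_vv. Take dot products:
  L(u, v) = r_uu · N̂ = 0,
  M(u, v) = r_uv · N̂ = -6/sqrt(u^2 + 36),
  N(u, v) = r_vv · N̂ = 0.
Evaluating at (u, v) = (5, 3*pi/4):
  L = 0, M = -6*sqrt(61)/61, N = 0.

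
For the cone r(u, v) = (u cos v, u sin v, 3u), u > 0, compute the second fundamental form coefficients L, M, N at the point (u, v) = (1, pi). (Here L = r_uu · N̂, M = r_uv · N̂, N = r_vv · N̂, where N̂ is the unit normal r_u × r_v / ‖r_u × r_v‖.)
L = 0;  M = 0;  N = 3*sqrt(10)/10

Compute the unit normal N̂(u, v) = (-3*sqrt(10)*u*cos(v)/(10*Abs(u)), -3*sqrt(10)*u*sin(v)/(10*Abs(u)), sqrt(10)*u/(10*Abs(u))), and the second partials r_uu, r_uv, r_vv. Take dot products:
  L(u, v) = r_uu · N̂ = 0,
  M(u, v) = r_uv · N̂ = 0,
  N(u, v) = r_vv · N̂ = 3*sqrt(10)*u^2/(10*Abs(u)).
Evaluating at (u, v) = (1, pi):
  L = 0, M = 0, N = 3*sqrt(10)/10.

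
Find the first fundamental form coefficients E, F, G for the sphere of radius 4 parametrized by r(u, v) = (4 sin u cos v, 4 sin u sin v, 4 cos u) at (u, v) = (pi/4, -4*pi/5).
E = 16;  F = 0;  G = 8

Partials: r_u = (4*cos(u)*cos(v), 4*sin(v)*cos(u), -4*sin(u)), r_v = (-4*sin(u)*sin(v), 4*sin(u)*cos(v), 0). As functions of (u, v):
  E = r_u · r_u = 16,
  F = r_u · r_v = 0,
  G = r_v · r_v = 16*sin(u)^2.
Evaluating at (u, v) = (pi/4, -4*pi/5): E = 16, F = 0, G = 8.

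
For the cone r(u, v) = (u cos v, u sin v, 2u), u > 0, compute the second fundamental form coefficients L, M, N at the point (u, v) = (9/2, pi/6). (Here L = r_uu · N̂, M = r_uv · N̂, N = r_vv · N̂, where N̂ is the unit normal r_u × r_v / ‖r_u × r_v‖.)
L = 0;  M = 0;  N = 9*sqrt(5)/5

Compute the unit normal N̂(u, v) = (-2*sqrt(5)*u*cos(v)/(5*Abs(u)), -2*sqrt(5)*u*sin(v)/(5*Abs(u)), sqrt(5)*u/(5*Abs(u))), and the second partials r_uu, r_uv, r_vv. Take dot products:
  L(u, v) = r_uu · N̂ = 0,
  M(u, v) = r_uv · N̂ = 0,
  N(u, v) = r_vv · N̂ = 2*sqrt(5)*u^2/(5*Abs(u)).
Evaluating at (u, v) = (9/2, pi/6):
  L = 0, M = 0, N = 9*sqrt(5)/5.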